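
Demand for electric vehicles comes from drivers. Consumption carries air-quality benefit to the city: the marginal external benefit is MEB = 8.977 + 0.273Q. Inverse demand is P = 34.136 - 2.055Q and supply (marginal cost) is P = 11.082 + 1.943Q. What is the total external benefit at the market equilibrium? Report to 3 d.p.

Market equilibrium (private): 11.082 + 1.943Q = 34.136 - 2.055Q → Q_m = 5.7664.
Total external benefit = ∫₀^{Q_m} (8.977 + 0.273Q) dQ = 8.977×5.7664 + ½×0.273×5.7664² = 56.3038.

56.304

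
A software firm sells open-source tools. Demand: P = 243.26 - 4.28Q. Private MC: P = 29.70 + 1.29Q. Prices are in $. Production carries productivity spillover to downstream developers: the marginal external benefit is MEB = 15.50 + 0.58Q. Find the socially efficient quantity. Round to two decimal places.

Social marginal cost = private MC − MEB = 14.20 + 0.71Q.
Set SMC = demand: 14.20 + 0.71Q = 243.26 - 4.28Q → Q* = 45.9038.

Q* = 45.90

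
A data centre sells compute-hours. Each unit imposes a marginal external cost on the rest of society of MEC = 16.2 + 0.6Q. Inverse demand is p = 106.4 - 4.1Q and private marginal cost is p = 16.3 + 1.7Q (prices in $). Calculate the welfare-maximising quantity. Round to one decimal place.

Social marginal cost = private MC + MEC = 32.5 + 2.3Q.
Set SMC = demand: 32.5 + 2.3Q = 106.4 - 4.1Q → Q* = 11.5469.

Q* = 11.5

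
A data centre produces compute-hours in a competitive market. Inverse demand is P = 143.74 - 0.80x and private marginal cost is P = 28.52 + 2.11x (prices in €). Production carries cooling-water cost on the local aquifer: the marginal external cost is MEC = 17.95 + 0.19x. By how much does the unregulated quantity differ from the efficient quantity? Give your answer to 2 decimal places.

Market equilibrium (private): 28.52 + 2.11x = 143.74 - 0.80x → x_m = 39.5945.
Social marginal cost = private MC + MEC = 46.47 + 2.30x.
Set SMC = demand: 46.47 + 2.30x = 143.74 - 0.80x → x* = 31.3774.
Gap = |39.5945 − 31.3774| = 8.2171.

8.22 units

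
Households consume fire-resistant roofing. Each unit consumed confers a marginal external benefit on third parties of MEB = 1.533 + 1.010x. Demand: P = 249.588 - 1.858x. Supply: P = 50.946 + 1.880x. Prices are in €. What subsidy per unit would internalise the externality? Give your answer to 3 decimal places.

subsidy = €75.645 per unit

Social marginal benefit = demand + MEB = 251.121 - 0.848x.
Set SMB = MC: 251.121 - 0.848x = 50.946 + 1.880x → x* = 73.3779.
The Pigouvian subsidy equals MEB at x*: 1.533 + 1.010×73.3779 = 75.6447.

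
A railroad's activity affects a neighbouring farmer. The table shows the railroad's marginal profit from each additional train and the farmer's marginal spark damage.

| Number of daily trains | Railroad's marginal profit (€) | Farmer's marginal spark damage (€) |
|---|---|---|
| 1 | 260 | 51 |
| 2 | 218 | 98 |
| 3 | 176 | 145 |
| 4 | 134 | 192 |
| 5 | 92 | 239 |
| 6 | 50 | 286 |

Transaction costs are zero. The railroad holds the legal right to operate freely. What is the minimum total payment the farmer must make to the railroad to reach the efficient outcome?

€276

Left alone the railroad would choose level 6 (marginal profit stays positive).
Efficient level: k* = 3 (marginal profit ≥ marginal spark damage through 3).
The farmer must at least cover the railroad's forgone profit from cutting 6→3: 134 + 92 + 50 = 276.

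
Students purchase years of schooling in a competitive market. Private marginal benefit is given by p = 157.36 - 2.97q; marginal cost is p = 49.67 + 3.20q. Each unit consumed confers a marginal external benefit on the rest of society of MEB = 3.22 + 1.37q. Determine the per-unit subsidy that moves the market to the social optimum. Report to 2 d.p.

Social marginal benefit = demand + MEB = 160.58 - 1.60q.
Set SMB = MC: 160.58 - 1.60q = 49.67 + 3.20q → q* = 23.1063.
The Pigouvian subsidy equals MEB at q*: 3.22 + 1.37×23.1063 = 34.8756.

subsidy = 34.88 per unit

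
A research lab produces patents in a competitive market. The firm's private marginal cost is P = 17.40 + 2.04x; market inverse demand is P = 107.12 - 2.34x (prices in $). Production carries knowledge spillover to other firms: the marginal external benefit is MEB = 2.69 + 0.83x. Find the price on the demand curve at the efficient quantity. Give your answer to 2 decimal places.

P = $46.21

Social marginal cost = private MC − MEB = 14.71 + 1.21x.
Set SMC = demand: 14.71 + 1.21x = 107.12 - 2.34x → x* = 26.0310.
Consumer price on the demand curve at x*: 107.12 − 2.34×26.0310 = 46.2075.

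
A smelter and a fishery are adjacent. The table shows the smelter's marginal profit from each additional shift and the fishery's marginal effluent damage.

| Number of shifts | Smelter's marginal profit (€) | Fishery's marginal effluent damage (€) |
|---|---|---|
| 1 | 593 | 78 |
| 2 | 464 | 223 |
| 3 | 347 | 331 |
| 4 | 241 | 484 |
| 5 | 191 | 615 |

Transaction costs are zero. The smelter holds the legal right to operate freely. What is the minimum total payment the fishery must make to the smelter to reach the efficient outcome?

Left alone the smelter would choose level 5 (marginal profit stays positive).
Efficient level: k* = 3 (marginal profit ≥ marginal effluent damage through 3).
The fishery must at least cover the smelter's forgone profit from cutting 5→3: 241 + 191 = 432.

€432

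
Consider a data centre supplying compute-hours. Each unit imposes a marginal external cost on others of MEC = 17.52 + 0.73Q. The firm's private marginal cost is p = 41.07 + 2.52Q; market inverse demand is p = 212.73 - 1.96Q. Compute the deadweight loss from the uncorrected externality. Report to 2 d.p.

DWL = 198.61

Market equilibrium (private): 41.07 + 2.52Q = 212.73 - 1.96Q → Q_m = 38.3170.
Social marginal cost = private MC + MEC = 58.59 + 3.25Q.
Set SMC = demand: 58.59 + 3.25Q = 212.73 - 1.96Q → Q* = 29.5854.
The loss is the area between SMC and demand from Q* to Q_m; with linear curves that's a triangle of height MEC(Q_m).
DWL = ½ × 8.7316 × 45.4914 = 198.6064.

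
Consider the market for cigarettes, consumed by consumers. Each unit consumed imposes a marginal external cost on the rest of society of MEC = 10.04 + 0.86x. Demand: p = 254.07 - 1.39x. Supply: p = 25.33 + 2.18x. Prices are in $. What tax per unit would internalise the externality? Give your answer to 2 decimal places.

Social marginal benefit = demand − MEC = 244.03 - 2.25x.
Set SMB = MC: 244.03 - 2.25x = 25.33 + 2.18x → x* = 49.3679.
The Pigouvian tax equals MEC at x*: 10.04 + 0.86×49.3679 = 52.4964.

tax = $52.50 per unit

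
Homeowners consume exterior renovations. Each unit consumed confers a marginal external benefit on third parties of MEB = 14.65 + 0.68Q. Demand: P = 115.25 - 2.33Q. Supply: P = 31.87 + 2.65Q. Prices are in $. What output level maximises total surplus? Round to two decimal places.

Social marginal benefit = demand + MEB = 129.90 - 1.65Q.
Set SMB = MC: 129.90 - 1.65Q = 31.87 + 2.65Q → Q* = 22.7977.

Q* = 22.80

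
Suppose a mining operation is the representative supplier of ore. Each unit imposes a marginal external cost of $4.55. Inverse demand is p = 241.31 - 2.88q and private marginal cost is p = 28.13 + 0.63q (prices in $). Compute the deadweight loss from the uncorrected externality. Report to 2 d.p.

DWL = $2.95

Market equilibrium (private): 28.13 + 0.63q = 241.31 - 2.88q → q_m = 60.7350.
Social marginal cost = private MC + MEC = 32.68 + 0.63q.
Set SMC = demand: 32.68 + 0.63q = 241.31 - 2.88q → q* = 59.4387.
Between q* and q_m the wedge SMC − demand runs linearly from 0 to MEC(q_m), so the loss is a triangle.
DWL = ½ × 1.2963 × 4.5500 = 2.9491.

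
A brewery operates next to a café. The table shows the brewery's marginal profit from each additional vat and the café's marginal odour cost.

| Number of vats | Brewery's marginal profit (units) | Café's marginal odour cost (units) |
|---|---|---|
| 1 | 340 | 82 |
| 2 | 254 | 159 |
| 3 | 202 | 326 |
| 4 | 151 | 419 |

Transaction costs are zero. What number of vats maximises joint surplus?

Bargaining reaches the level where marginal profit last exceeds marginal odour cost.
That holds through level 2 (254 ≥ 159) but not at 3 (202 < 326).

2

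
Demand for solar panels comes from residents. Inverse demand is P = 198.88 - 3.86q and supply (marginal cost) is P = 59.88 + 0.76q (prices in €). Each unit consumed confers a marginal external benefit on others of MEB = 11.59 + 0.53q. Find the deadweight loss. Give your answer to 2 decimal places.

Market equilibrium (private): 59.88 + 0.76q = 198.88 - 3.86q → q_m = 30.0866.
Social marginal benefit = demand + MEB = 210.47 - 3.33q.
Set SMB = MC: 210.47 - 3.33q = 59.88 + 0.76q → q* = 36.8191.
Height of the DWL triangle at q_m is SMB(q_m) − MC(q_m) = MEB(q_m) = 27.5359.
DWL = ½ × 6.7325 × 27.5359 = 92.6927.

DWL = €92.69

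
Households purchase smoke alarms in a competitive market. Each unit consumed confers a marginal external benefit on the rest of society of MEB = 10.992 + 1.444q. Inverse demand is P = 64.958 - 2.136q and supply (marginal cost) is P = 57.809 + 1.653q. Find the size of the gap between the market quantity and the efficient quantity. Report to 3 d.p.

Market equilibrium (private): 57.809 + 1.653q = 64.958 - 2.136q → q_m = 1.8868.
Social marginal benefit = demand + MEB = 75.950 - 0.692q.
Set SMB = MC: 75.950 - 0.692q = 57.809 + 1.653q → q* = 7.7360.
Gap = |1.8868 − 7.7360| = 5.8492.

5.849 units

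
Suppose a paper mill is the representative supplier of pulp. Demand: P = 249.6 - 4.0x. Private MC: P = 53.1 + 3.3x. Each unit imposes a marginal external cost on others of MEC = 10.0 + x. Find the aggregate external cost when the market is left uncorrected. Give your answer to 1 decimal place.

Market equilibrium (private): 53.1 + 3.3x = 249.6 - 4.0x → x_m = 26.9178.
Total external cost = ∫₀^{x_m} (10.0 + 1.0x) dx = 10.0×26.9178 + ½×1.0×26.9178² = 631.4620.

631.5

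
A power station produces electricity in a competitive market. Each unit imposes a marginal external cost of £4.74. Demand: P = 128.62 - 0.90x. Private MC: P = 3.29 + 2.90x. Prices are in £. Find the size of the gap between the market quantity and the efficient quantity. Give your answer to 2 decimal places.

Market equilibrium (private): 3.29 + 2.90x = 128.62 - 0.90x → x_m = 32.9816.
Social marginal cost = private MC + MEC = 8.03 + 2.90x.
Set SMC = demand: 8.03 + 2.90x = 128.62 - 0.90x → x* = 31.7342.
Gap = |32.9816 − 31.7342| = 1.2474.

1.25 units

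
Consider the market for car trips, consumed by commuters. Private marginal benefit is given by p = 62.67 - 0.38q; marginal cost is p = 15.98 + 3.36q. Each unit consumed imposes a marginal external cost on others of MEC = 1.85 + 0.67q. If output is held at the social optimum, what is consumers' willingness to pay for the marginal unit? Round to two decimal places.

Social marginal benefit = demand − MEC = 60.82 - 1.05q.
Set SMB = MC: 60.82 - 1.05q = 15.98 + 3.36q → q* = 10.1678.
Consumer price on the demand curve at q*: 62.67 − 0.38×10.1678 = 58.8062.

P = 58.81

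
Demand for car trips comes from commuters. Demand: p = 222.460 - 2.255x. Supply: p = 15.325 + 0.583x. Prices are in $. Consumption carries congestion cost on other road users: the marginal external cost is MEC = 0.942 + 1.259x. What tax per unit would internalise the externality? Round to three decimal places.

tax = $64.305 per unit

Social marginal benefit = demand − MEC = 221.518 - 3.514x.
Set SMB = MC: 221.518 - 3.514x = 15.325 + 0.583x → x* = 50.3278.
The Pigouvian tax equals MEC at x*: 0.942 + 1.259×50.3278 = 64.3047.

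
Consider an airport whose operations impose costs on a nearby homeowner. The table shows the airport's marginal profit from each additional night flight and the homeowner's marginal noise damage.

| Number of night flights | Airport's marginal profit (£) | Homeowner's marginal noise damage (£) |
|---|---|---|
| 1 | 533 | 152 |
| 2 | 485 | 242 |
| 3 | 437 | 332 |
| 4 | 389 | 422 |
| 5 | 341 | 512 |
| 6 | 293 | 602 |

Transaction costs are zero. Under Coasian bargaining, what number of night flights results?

Bargaining reaches the level where marginal profit last exceeds marginal noise damage.
That holds through level 3 (437 ≥ 332) but not at 4 (389 < 422).

3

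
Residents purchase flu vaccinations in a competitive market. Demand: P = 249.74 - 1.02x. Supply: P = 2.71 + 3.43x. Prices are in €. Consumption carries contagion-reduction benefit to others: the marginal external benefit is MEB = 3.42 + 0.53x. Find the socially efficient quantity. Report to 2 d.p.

Social marginal benefit = demand + MEB = 253.16 - 0.49x.
Set SMB = MC: 253.16 - 0.49x = 2.71 + 3.43x → x* = 63.8903.

x* = 63.89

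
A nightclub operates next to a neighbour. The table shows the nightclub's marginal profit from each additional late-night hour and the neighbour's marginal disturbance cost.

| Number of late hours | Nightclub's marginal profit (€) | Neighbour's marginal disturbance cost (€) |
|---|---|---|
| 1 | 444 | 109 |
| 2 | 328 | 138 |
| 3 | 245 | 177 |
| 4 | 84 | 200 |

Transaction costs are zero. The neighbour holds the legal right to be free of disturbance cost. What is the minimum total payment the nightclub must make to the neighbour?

Efficient level: marginal profit ≥ marginal disturbance cost through level 3, so k* = 3.
With the neighbour holding the right, the nightclub must at least compensate total damage at k*: 109 + 138 + 177 = 424.

€424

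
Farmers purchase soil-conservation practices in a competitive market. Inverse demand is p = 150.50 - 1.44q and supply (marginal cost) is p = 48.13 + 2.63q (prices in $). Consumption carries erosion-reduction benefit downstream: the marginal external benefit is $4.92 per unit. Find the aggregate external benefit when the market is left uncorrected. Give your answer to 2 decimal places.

$123.75

Market equilibrium (private): 48.13 + 2.63q = 150.50 - 1.44q → q_m = 25.1523.
Total external benefit = MEB × q_m = 4.92 × 25.1523 = 123.7493.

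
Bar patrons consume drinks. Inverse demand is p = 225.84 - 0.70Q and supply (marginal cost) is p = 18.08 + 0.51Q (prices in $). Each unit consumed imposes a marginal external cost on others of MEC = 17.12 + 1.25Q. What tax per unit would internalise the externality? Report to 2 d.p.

Social marginal benefit = demand − MEC = 208.72 - 1.95Q.
Set SMB = MC: 208.72 - 1.95Q = 18.08 + 0.51Q → Q* = 77.4959.
The Pigouvian tax equals MEC at Q*: 17.12 + 1.25×77.4959 = 113.9899.

tax = $113.99 per unit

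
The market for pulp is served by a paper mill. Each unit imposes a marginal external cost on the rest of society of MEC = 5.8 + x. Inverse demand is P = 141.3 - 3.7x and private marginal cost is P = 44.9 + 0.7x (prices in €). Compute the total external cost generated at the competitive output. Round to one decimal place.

Market equilibrium (private): 44.9 + 0.7x = 141.3 - 3.7x → x_m = 21.9091.
Total external cost = ∫₀^{x_m} (5.8 + 1.0x) dx = 5.8×21.9091 + ½×1.0×21.9091² = 367.0771.

€367.1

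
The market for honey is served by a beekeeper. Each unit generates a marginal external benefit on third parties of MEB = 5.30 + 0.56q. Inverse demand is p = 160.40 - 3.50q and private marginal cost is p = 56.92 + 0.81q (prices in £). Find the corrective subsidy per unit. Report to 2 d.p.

subsidy = £21.54 per unit

Social marginal cost = private MC − MEB = 51.62 + 0.25q.
Set SMC = demand: 51.62 + 0.25q = 160.40 - 3.50q → q* = 29.0080.
The Pigouvian subsidy equals MEB at q*: 5.30 + 0.56×29.0080 = 21.5445.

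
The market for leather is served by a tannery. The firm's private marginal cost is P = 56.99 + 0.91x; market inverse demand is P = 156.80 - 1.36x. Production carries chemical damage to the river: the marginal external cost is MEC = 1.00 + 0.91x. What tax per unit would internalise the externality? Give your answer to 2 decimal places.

tax = 29.28 per unit

Social marginal cost = private MC + MEC = 57.99 + 1.82x.
Set SMC = demand: 57.99 + 1.82x = 156.80 - 1.36x → x* = 31.0723.
The Pigouvian tax equals MEC at x*: 1.00 + 0.91×31.0723 = 29.2758.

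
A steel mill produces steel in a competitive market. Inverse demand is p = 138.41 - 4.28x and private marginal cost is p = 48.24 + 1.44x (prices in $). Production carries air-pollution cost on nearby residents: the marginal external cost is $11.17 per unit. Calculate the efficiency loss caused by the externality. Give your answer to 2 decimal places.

DWL = $10.91

Market equilibrium (private): 48.24 + 1.44x = 138.41 - 4.28x → x_m = 15.7640.
Social marginal cost = private MC + MEC = 59.41 + 1.44x.
Set SMC = demand: 59.41 + 1.44x = 138.41 - 4.28x → x* = 13.8112.
The loss is the area between SMC and demand from x* to x_m; with linear curves that's a triangle of height MEC(x_m).
DWL = ½ × 1.9528 × 11.1700 = 10.9064.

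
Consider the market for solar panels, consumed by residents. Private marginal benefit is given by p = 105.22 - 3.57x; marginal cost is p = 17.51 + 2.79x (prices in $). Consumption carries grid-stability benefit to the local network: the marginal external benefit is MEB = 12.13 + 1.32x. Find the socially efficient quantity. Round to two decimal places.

Social marginal benefit = demand + MEB = 117.35 - 2.25x.
Set SMB = MC: 117.35 - 2.25x = 17.51 + 2.79x → x* = 19.8095.

x* = 19.81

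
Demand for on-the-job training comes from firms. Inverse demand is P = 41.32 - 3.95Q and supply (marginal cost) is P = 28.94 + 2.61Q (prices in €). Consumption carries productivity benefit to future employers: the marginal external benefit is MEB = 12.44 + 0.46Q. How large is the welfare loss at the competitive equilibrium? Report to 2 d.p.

DWL = €14.52

Market equilibrium (private): 28.94 + 2.61Q = 41.32 - 3.95Q → Q_m = 1.8872.
Social marginal benefit = demand + MEB = 53.76 - 3.49Q.
Set SMB = MC: 53.76 - 3.49Q = 28.94 + 2.61Q → Q* = 4.0689.
The loss is the area between SMB and MC from Q* to Q_m; with linear curves that's a triangle of height MEB(Q_m).
DWL = ½ × 2.1817 × 13.3081 = 14.5171.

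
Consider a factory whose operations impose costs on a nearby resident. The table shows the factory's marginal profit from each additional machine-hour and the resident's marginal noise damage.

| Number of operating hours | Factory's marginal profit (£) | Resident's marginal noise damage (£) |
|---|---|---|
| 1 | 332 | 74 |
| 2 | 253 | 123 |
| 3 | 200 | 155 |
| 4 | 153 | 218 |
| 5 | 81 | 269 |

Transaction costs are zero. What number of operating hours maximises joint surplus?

3

Bargaining reaches the level where marginal profit last exceeds marginal noise damage.
That holds through level 3 (200 ≥ 155) but not at 4 (153 < 218).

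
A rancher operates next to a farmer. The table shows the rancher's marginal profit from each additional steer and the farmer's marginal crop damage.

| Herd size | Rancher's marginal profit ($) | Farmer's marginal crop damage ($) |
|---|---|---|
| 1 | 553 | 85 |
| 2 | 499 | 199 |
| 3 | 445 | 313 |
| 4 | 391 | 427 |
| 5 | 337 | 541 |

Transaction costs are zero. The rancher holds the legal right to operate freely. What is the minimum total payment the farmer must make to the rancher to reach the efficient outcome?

Left alone the rancher would choose level 5 (marginal profit stays positive).
Efficient level: k* = 3 (marginal profit ≥ marginal crop damage through 3).
The farmer must at least cover the rancher's forgone profit from cutting 5→3: 391 + 337 = 728.

$728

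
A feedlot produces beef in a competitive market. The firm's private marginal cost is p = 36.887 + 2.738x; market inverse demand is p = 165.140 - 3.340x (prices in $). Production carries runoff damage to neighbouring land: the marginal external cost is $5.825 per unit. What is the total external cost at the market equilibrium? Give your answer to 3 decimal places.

Market equilibrium (private): 36.887 + 2.738x = 165.140 - 3.340x → x_m = 21.1012.
Total external cost = MEC × x_m = 5.825 × 21.1012 = 122.9145.

$122.914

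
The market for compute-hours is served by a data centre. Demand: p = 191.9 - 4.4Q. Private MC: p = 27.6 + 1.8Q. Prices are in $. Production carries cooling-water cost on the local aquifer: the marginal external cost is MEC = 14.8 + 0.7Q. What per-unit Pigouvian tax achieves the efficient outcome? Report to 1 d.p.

tax = $30.0 per unit

Social marginal cost = private MC + MEC = 42.4 + 2.5Q.
Set SMC = demand: 42.4 + 2.5Q = 191.9 - 4.4Q → Q* = 21.6667.
The Pigouvian tax equals MEC at Q*: 14.8 + 0.7×21.6667 = 29.9667.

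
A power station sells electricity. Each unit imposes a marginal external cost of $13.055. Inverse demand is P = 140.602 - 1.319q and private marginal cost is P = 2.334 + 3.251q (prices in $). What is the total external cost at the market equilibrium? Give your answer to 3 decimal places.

Market equilibrium (private): 2.334 + 3.251q = 140.602 - 1.319q → q_m = 30.2556.
Total external cost = MEC × q_m = 13.055 × 30.2556 = 394.9869.

$394.987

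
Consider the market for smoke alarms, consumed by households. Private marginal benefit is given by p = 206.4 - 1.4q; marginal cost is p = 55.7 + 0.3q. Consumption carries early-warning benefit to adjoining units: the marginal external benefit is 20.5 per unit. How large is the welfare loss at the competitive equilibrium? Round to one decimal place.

Market equilibrium (private): 55.7 + 0.3q = 206.4 - 1.4q → q_m = 88.6471.
Social marginal benefit = demand + MEB = 226.9 - 1.4q.
Set SMB = MC: 226.9 - 1.4q = 55.7 + 0.3q → q* = 100.7059.
Height of the DWL triangle at q_m is SMB(q_m) − MC(q_m) = MEB(q_m) = 20.5000.
DWL = ½ × 12.0588 × 20.5000 = 123.6027.

DWL = 123.6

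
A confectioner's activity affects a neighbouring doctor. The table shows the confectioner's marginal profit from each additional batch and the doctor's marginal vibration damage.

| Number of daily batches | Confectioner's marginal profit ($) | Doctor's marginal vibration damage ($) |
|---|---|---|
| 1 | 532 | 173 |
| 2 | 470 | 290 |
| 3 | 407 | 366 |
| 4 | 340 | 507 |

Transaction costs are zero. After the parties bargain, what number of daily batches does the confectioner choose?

3

Bargaining reaches the level where marginal profit last exceeds marginal vibration damage.
That holds through level 3 (407 ≥ 366) but not at 4 (340 < 507).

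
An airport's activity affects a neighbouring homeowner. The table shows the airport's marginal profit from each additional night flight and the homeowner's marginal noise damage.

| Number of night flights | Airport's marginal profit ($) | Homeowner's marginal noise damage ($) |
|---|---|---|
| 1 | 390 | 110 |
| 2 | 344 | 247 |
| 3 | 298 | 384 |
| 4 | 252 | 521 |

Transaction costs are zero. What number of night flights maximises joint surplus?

Bargaining reaches the level where marginal profit last exceeds marginal noise damage.
That holds through level 2 (344 ≥ 247) but not at 3 (298 < 384).

2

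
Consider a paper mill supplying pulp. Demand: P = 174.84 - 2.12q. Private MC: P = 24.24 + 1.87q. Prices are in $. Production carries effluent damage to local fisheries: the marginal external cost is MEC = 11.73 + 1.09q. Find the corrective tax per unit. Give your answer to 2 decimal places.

tax = $41.53 per unit

Social marginal cost = private MC + MEC = 35.97 + 2.96q.
Set SMC = demand: 35.97 + 2.96q = 174.84 - 2.12q → q* = 27.3366.
The Pigouvian tax equals MEC at q*: 11.73 + 1.09×27.3366 = 41.5269.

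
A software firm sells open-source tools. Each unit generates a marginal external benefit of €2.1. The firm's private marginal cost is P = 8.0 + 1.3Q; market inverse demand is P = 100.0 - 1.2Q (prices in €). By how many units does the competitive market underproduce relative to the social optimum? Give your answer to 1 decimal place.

0.8 units

Market equilibrium (private): 8.0 + 1.3Q = 100.0 - 1.2Q → Q_m = 36.8000.
Social marginal cost = private MC − MEB = 5.9 + 1.3Q.
Set SMC = demand: 5.9 + 1.3Q = 100.0 - 1.2Q → Q* = 37.6400.
Gap = |36.8000 − 37.6400| = 0.8400.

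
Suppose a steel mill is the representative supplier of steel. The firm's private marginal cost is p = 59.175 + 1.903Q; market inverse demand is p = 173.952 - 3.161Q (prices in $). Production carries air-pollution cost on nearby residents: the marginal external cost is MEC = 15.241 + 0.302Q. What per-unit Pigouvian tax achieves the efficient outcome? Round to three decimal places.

Social marginal cost = private MC + MEC = 74.416 + 2.205Q.
Set SMC = demand: 74.416 + 2.205Q = 173.952 - 3.161Q → Q* = 18.5494.
The Pigouvian tax equals MEC at Q*: 15.241 + 0.302×18.5494 = 20.8429.

tax = $20.843 per unit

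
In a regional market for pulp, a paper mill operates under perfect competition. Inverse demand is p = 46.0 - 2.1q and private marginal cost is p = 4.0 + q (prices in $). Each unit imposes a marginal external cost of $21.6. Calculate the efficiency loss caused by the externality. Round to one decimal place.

Market equilibrium (private): 4.0 + q = 46.0 - 2.1q → q_m = 13.5484.
Social marginal cost = private MC + MEC = 25.6 + q.
Set SMC = demand: 25.6 + q = 46.0 - 2.1q → q* = 6.5806.
Height of the DWL triangle at q_m is SMC(q_m) − demand(q_m) = MEC(q_m) = 21.6000.
DWL = ½ × 6.9678 × 21.6000 = 75.2522.

DWL = $75.3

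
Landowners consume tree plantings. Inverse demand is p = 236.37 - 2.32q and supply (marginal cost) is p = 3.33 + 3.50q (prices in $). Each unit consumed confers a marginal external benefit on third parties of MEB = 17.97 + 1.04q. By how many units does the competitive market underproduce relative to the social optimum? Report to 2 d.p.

12.47 units

Market equilibrium (private): 3.33 + 3.50q = 236.37 - 2.32q → q_m = 40.0412.
Social marginal benefit = demand + MEB = 254.34 - 1.28q.
Set SMB = MC: 254.34 - 1.28q = 3.33 + 3.50q → q* = 52.5126.
Gap = |40.0412 − 52.5126| = 12.4714.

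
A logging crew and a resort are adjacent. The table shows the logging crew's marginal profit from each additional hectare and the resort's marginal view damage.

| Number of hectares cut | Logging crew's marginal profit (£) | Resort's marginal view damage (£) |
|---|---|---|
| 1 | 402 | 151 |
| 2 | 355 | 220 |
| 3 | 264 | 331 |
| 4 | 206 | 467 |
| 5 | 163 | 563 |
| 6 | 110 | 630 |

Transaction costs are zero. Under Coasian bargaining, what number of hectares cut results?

2

Bargaining reaches the level where marginal profit last exceeds marginal view damage.
That holds through level 2 (355 ≥ 220) but not at 3 (264 < 331).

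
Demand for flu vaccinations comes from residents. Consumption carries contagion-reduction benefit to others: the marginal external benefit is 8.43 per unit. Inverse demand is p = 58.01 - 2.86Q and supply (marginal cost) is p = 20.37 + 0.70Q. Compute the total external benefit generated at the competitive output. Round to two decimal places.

Market equilibrium (private): 20.37 + 0.70Q = 58.01 - 2.86Q → Q_m = 10.5730.
Total external benefit = MEB × Q_m = 8.43 × 10.5730 = 89.1304.

89.13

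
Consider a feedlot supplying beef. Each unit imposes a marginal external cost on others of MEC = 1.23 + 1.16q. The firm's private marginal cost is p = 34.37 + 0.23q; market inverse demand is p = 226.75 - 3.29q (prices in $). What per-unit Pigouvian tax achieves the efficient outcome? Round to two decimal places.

Social marginal cost = private MC + MEC = 35.60 + 1.39q.
Set SMC = demand: 35.60 + 1.39q = 226.75 - 3.29q → q* = 40.8440.
The Pigouvian tax equals MEC at q*: 1.23 + 1.16×40.8440 = 48.6090.

tax = $48.61 per unit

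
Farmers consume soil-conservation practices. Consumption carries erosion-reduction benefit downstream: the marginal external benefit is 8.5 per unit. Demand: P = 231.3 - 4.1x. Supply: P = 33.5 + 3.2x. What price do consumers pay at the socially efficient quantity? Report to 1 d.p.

Social marginal benefit = demand + MEB = 239.8 - 4.1x.
Set SMB = MC: 239.8 - 4.1x = 33.5 + 3.2x → x* = 28.2603.
Consumer price on the demand curve at x*: 231.3 − 4.1×28.2603 = 115.4328.

P = 115.4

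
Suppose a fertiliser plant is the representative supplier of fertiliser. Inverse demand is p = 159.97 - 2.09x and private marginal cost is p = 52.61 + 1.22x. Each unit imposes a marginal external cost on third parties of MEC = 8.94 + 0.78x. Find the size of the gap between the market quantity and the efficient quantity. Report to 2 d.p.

Market equilibrium (private): 52.61 + 1.22x = 159.97 - 2.09x → x_m = 32.4350.
Social marginal cost = private MC + MEC = 61.55 + 2.00x.
Set SMC = demand: 61.55 + 2.00x = 159.97 - 2.09x → x* = 24.0636.
Gap = |32.4350 − 24.0636| = 8.3714.

8.37 units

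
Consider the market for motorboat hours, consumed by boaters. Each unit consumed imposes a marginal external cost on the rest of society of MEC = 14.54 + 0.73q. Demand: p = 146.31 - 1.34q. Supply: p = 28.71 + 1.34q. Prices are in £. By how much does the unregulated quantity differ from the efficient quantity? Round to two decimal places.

Market equilibrium (private): 28.71 + 1.34q = 146.31 - 1.34q → q_m = 43.8806.
Social marginal benefit = demand − MEC = 131.77 - 2.07q.
Set SMB = MC: 131.77 - 2.07q = 28.71 + 1.34q → q* = 30.2229.
Gap = |43.8806 − 30.2229| = 13.6577.

13.66 units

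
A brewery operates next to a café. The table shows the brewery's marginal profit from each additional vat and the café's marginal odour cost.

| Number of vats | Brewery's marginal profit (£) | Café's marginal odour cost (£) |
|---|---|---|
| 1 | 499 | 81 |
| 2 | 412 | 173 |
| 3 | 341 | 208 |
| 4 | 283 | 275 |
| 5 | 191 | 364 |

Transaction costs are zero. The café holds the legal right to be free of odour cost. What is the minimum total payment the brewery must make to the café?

£737

Efficient level: marginal profit ≥ marginal odour cost through level 4, so k* = 4.
With the café holding the right, the brewery must at least compensate total damage at k*: 81 + 173 + 208 + 275 = 737.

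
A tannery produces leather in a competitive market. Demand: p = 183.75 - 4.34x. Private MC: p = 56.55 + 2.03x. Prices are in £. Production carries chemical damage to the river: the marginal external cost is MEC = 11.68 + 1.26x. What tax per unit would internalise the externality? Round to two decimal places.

tax = £30.76 per unit

Social marginal cost = private MC + MEC = 68.23 + 3.29x.
Set SMC = demand: 68.23 + 3.29x = 183.75 - 4.34x → x* = 15.1402.
The Pigouvian tax equals MEC at x*: 11.68 + 1.26×15.1402 = 30.7567.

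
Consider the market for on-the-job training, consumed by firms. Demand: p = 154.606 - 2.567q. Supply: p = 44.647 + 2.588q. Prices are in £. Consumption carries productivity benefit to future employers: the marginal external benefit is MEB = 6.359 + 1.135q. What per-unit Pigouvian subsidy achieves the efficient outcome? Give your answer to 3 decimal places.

Social marginal benefit = demand + MEB = 160.965 - 1.432q.
Set SMB = MC: 160.965 - 1.432q = 44.647 + 2.588q → q* = 28.9348.
The Pigouvian subsidy equals MEB at q*: 6.359 + 1.135×28.9348 = 39.2000.

subsidy = £39.200 per unit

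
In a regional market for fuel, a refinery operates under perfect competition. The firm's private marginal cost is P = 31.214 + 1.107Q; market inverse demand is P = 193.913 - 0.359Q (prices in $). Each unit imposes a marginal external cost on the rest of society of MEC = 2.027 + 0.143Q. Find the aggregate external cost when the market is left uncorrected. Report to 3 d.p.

$1105.619

Market equilibrium (private): 31.214 + 1.107Q = 193.913 - 0.359Q → Q_m = 110.9816.
Total external cost = ∫₀^{Q_m} (2.027 + 0.143Q) dQ = 2.027×110.9816 + ½×0.143×110.9816² = 1105.6192.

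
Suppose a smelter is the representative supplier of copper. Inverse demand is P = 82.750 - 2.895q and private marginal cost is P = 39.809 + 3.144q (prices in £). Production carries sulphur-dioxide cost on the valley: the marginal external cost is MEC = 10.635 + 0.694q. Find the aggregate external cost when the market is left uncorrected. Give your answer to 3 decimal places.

Market equilibrium (private): 39.809 + 3.144q = 82.750 - 2.895q → q_m = 7.1106.
Total external cost = ∫₀^{q_m} (10.635 + 0.694q) dq = 10.635×7.1106 + ½×0.694×7.1106² = 93.1658.

£93.166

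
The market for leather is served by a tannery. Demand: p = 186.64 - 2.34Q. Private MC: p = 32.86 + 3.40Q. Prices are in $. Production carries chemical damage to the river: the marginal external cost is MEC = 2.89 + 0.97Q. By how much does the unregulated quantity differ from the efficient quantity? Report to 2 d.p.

4.30 units

Market equilibrium (private): 32.86 + 3.40Q = 186.64 - 2.34Q → Q_m = 26.7909.
Social marginal cost = private MC + MEC = 35.75 + 4.37Q.
Set SMC = demand: 35.75 + 4.37Q = 186.64 - 2.34Q → Q* = 22.4873.
Gap = |26.7909 − 22.4873| = 4.3036.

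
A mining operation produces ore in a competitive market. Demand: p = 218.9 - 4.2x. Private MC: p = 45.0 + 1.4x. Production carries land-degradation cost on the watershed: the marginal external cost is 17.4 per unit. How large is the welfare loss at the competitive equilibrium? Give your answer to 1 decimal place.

DWL = 27.0

Market equilibrium (private): 45.0 + 1.4x = 218.9 - 4.2x → x_m = 31.0536.
Social marginal cost = private MC + MEC = 62.4 + 1.4x.
Set SMC = demand: 62.4 + 1.4x = 218.9 - 4.2x → x* = 27.9464.
The welfare-loss triangle has base |x_m − x*| and height MEC(x_m) (the vertical gap between SMC and demand is zero at x* and MEC at x_m).
DWL = ½ × 3.1072 × 17.4000 = 27.0326.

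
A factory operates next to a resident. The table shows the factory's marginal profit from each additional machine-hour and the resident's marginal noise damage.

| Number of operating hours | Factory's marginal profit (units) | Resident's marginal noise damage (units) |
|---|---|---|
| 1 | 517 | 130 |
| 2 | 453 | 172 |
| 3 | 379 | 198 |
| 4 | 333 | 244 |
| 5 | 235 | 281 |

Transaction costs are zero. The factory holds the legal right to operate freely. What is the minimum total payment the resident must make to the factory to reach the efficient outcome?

235

Left alone the factory would choose level 5 (marginal profit stays positive).
Efficient level: k* = 4 (marginal profit ≥ marginal noise damage through 4).
The resident must at least cover the factory's forgone profit from cutting 5→4: 235 = 235.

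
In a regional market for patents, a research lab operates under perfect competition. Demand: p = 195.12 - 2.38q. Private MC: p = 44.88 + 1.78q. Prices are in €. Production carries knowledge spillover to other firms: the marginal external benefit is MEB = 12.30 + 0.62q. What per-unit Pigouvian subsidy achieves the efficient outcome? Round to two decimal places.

subsidy = €40.77 per unit

Social marginal cost = private MC − MEB = 32.58 + 1.16q.
Set SMC = demand: 32.58 + 1.16q = 195.12 - 2.38q → q* = 45.9153.
The Pigouvian subsidy equals MEB at q*: 12.30 + 0.62×45.9153 = 40.7675.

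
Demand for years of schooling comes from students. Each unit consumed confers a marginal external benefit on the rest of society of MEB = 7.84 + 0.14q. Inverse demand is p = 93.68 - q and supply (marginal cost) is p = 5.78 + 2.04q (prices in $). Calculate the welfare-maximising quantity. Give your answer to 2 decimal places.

q* = 33.01

Social marginal benefit = demand + MEB = 101.52 - 0.86q.
Set SMB = MC: 101.52 - 0.86q = 5.78 + 2.04q → q* = 33.0138.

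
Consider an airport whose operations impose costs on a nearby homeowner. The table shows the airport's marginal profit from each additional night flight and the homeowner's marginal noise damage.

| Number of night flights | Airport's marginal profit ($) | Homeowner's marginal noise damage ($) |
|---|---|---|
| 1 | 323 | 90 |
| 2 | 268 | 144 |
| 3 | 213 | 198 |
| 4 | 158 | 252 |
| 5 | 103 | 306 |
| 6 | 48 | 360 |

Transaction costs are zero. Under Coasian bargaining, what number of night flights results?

3

Bargaining reaches the level where marginal profit last exceeds marginal noise damage.
That holds through level 3 (213 ≥ 198) but not at 4 (158 < 252).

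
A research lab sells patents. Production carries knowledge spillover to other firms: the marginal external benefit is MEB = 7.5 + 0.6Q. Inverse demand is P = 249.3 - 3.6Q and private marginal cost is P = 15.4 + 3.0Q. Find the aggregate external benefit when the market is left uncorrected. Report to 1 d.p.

Market equilibrium (private): 15.4 + 3.0Q = 249.3 - 3.6Q → Q_m = 35.4394.
Total external benefit = ∫₀^{Q_m} (7.5 + 0.6Q) dQ = 7.5×35.4394 + ½×0.6×35.4394² = 642.5808.

642.6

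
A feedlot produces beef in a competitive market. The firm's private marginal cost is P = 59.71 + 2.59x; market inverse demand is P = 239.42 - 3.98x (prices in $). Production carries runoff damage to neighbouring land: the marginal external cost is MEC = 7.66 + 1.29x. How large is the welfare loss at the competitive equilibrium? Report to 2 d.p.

Market equilibrium (private): 59.71 + 2.59x = 239.42 - 3.98x → x_m = 27.3531.
Social marginal cost = private MC + MEC = 67.37 + 3.88x.
Set SMC = demand: 67.37 + 3.88x = 239.42 - 3.98x → x* = 21.8893.
Height of the DWL triangle at x_m is SMC(x_m) − demand(x_m) = MEC(x_m) = 42.9455.
DWL = ½ × 5.4638 × 42.9455 = 117.3228.

DWL = $117.32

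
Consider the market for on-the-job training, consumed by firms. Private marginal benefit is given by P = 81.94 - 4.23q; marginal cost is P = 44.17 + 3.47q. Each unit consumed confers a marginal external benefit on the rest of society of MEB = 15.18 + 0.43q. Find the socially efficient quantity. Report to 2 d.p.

q* = 7.28

Social marginal benefit = demand + MEB = 97.12 - 3.80q.
Set SMB = MC: 97.12 - 3.80q = 44.17 + 3.47q → q* = 7.2834.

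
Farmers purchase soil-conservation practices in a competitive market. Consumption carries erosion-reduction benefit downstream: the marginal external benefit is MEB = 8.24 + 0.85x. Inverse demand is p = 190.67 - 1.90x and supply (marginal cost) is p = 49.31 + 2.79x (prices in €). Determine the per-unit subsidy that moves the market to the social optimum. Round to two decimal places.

subsidy = €41.35 per unit

Social marginal benefit = demand + MEB = 198.91 - 1.05x.
Set SMB = MC: 198.91 - 1.05x = 49.31 + 2.79x → x* = 38.9583.
The Pigouvian subsidy equals MEB at x*: 8.24 + 0.85×38.9583 = 41.3546.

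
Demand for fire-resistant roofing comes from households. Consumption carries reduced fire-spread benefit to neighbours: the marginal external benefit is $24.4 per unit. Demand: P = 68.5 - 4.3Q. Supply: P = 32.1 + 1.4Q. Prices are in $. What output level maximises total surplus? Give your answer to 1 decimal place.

Social marginal benefit = demand + MEB = 92.9 - 4.3Q.
Set SMB = MC: 92.9 - 4.3Q = 32.1 + 1.4Q → Q* = 10.6667.

Q* = 10.7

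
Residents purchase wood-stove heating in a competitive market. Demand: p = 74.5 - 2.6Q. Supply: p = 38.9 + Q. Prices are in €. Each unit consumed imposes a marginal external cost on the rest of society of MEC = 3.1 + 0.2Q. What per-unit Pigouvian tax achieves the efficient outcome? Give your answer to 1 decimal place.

tax = €4.8 per unit

Social marginal benefit = demand − MEC = 71.4 - 2.8Q.
Set SMB = MC: 71.4 - 2.8Q = 38.9 + Q → Q* = 8.5526.
The Pigouvian tax equals MEC at Q*: 3.1 + 0.2×8.5526 = 4.8105.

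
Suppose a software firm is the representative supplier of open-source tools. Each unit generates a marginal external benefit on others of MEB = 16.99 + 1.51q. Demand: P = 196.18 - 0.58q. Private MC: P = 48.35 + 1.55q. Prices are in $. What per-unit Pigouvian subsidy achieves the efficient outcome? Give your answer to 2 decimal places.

Social marginal cost = private MC − MEB = 31.36 + 0.04q.
Set SMC = demand: 31.36 + 0.04q = 196.18 - 0.58q → q* = 265.8387.
The Pigouvian subsidy equals MEB at q*: 16.99 + 1.51×265.8387 = 418.4064.

subsidy = $418.41 per unit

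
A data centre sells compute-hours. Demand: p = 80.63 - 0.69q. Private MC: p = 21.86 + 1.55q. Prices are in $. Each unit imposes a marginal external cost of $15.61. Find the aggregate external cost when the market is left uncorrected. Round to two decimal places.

Market equilibrium (private): 21.86 + 1.55q = 80.63 - 0.69q → q_m = 26.2366.
Total external cost = MEC × q_m = 15.61 × 26.2366 = 409.5533.

$409.55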